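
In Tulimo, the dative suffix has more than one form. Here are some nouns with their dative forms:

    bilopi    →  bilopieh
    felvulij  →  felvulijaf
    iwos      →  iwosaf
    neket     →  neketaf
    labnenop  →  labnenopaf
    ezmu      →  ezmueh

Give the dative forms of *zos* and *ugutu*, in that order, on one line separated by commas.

Looking at the final sound of each stem: -af when the stem ends in a consonant (*felvulij*, *iwos*, *neket*, *labnenop*); -eh when the stem ends in a vowel (*bilopi*, *ezmu*).
The final sound of *zos* is /s/, which is a consonant, so the suffix is -af, giving *zosaf*.
*ugutu* — final sound /u/ (a vowel) → -eh → *ugutueh*.

zosaf, ugutueh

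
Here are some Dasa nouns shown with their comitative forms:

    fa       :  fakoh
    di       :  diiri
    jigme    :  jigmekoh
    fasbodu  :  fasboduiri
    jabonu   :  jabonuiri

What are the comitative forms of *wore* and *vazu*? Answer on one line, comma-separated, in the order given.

The suffix is conditioned by the last vowel: -iri when the last vowel of the stem is a high vowel (*di*, *fasbodu*, *jabonu*); -koh when the last vowel of the stem is a non-high vowel (*fa*, *jigme*).
Since the last vowel of *wore* is /e/ (a non-high vowel), it takes -koh, giving *worekoh*.
Since the last vowel of *vazu* is /u/ (a high vowel), it takes -iri, giving *vazuiri*.

worekoh, vazuiri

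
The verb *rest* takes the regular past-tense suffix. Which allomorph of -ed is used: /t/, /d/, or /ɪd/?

The stem *rest* ends in /t/ or /d/.
The -ed suffix is realized as /ɪd/ after /t, d/; as /t/ after other voiceless consonants; and as /d/ after other voiced sounds.
So -ed on *rest* is pronounced /ɪd/.

/ɪd/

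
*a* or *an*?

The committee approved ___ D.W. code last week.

a

The indefinite article is chosen by the initial *sound* of the following word, not its spelling.
The initialism *D.W.* is read letter by letter; the first letter, D, is pronounced /diː/, which begins with a consonant sound.
So the article is *a*: The committee approved a D.W. code last week.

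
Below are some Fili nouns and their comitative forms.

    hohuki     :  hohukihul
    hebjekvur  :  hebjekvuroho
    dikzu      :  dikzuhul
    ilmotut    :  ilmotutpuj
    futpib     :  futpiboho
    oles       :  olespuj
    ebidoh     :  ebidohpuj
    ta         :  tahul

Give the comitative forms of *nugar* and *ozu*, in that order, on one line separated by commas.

Looking at the final sound of each stem: -puj when the stem ends in a voiceless consonant (*ilmotut*, *oles*, *ebidoh*); -oho when the stem ends in a voiced consonant (*hebjekvur*, *futpib*); -hul when the stem ends in a vowel (*hohuki*, *dikzu*, *ta*).
The final sound of *nugar* is /r/, which is a voiced consonant, so the suffix is -oho, giving *nugaroho*.
*ozu* — final sound /u/ (a vowel) → -hul → *ozuhul*.

nugaroho, ozuhul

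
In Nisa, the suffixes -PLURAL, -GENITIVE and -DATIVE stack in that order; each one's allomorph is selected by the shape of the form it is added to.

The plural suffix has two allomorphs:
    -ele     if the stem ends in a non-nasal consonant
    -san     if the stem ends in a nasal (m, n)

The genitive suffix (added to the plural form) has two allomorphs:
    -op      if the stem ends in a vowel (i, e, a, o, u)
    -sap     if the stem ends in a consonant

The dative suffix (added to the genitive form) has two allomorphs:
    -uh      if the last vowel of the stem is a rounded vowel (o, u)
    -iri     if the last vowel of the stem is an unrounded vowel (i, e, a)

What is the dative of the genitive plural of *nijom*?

*nijom*: final consonant = /m/, a nasal → -san → *nijomsan*.
The final sound of the plural form *nijomsan* is /n/, which is a consonant, so the genitive suffix is -sap, giving *nijomsansap*.
The genitive form *nijomsansap*: last vowel = /a/, an unrounded vowel → -iri → *nijomsansapiri*.

nijomsansapiri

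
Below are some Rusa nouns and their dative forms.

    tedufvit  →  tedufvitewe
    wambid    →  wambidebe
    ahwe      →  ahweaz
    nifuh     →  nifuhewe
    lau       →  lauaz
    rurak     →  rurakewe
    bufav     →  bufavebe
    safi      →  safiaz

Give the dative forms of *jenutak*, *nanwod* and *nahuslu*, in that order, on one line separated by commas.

The suffix is conditioned by the final sound: -ewe when the stem ends in a voiceless consonant (*tedufvit*, *nifuh*, *rurak*); -ebe when the stem ends in a voiced consonant (*wambid*, *bufav*); -az when the stem ends in a vowel (*ahwe*, *lau*, *safi*).
Since the final sound of *jenutak* is /k/ (a voiceless consonant), it takes -ewe, giving *jenutakewe*.
*nanwod* — final sound /d/ (a voiced consonant) → -ebe → *nanwodebe*.
*nahuslu*: final sound = /u/, a vowel → -az → *nahusluaz*.

jenutakewe, nanwodebe, nahusluaz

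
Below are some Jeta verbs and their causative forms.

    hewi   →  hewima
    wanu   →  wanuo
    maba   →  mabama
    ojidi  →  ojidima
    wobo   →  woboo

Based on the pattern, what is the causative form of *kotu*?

kotuo

Looking at the last vowel of each stem: -o when the last vowel of the stem is a rounded vowel (*wanu*, *wobo*); -ma when the last vowel of the stem is an unrounded vowel (*hewi*, *maba*, *ojidi*).
The last vowel of *kotu* is /u/, which is a rounded vowel, so the suffix is -o, giving *kotuo*.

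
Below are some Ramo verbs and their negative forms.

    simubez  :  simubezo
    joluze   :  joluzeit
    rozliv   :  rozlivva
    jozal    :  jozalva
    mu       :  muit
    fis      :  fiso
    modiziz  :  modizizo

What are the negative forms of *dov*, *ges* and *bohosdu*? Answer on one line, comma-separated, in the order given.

Looking at the final sound of each stem: -o when the stem ends in a sibilant (*simubez*, *fis*, *modiziz*); -va when the stem ends in a non-sibilant consonant (*rozliv*, *jozal*); -it when the stem ends in a vowel (*joluze*, *mu*).
*dov*: final sound = /v/, a non-sibilant consonant → -va → *dovva*.
*ges*: final sound = /s/, a sibilant → -o → *geso*.
*bohosdu* — final sound /u/ (a vowel) → -it → *bohosduit*.

dovva, geso, bohosduit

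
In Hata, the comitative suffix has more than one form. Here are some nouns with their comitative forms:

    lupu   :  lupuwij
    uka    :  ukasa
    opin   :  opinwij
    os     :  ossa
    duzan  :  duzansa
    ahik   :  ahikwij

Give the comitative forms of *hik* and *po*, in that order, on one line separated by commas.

hikwij, posa

The alternation tracks the last vowel of the stem — -wij when the last vowel of the stem is a high vowel (*lupu*, *opin*, *ahik*); -sa when the last vowel of the stem is a non-high vowel (*uka*, *os*, *duzan*).
*hik* — last vowel /i/ (a high vowel) → -wij → *hikwij*.
The last vowel of *po* is /o/, which is a non-high vowel, so the suffix is -sa, giving *posa*.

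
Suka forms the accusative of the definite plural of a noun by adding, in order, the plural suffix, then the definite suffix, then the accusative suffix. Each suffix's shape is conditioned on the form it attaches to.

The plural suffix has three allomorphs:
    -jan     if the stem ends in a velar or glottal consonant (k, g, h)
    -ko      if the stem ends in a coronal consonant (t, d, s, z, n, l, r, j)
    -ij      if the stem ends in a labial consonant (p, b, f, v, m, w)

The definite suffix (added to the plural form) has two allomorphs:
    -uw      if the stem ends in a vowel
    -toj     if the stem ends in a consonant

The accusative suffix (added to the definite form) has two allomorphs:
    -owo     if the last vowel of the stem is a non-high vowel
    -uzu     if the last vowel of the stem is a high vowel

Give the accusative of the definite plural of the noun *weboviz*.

Since the final consonant of *weboviz* is /z/ (coronal), it takes -ko, giving *webovizko*.
The final sound of the plural form *webovizko* is /o/, which is a vowel, so the definite suffix is -uw, giving *webovizkouw*.
The definite form *webovizkouw*: last vowel = /u/, a high vowel → -uzu → *webovizkouwuzu*.

webovizkouwuzu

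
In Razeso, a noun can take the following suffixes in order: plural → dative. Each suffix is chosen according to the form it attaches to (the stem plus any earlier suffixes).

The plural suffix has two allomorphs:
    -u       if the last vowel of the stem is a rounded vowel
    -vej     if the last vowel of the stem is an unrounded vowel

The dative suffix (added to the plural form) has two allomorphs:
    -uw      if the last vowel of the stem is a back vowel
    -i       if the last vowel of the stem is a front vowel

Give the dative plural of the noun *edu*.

Since the last vowel of *edu* is /u/ (a rounded vowel), it takes -u, giving *eduu*.
The plural form *eduu*: last vowel = /u/, a back vowel → -uw → *eduuuw*.

eduuuw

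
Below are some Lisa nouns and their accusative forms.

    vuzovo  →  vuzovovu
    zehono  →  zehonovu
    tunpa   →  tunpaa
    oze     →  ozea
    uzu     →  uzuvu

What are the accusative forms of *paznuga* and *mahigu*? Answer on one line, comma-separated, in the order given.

Looking at the last vowel of each stem: -vu when the last vowel of the stem is a rounded vowel (*vuzovo*, *zehono*, *uzu*); -a when the last vowel of the stem is an unrounded vowel (*tunpa*, *oze*).
*paznuga* — last vowel /a/ (an unrounded vowel) → -a → *paznugaa*.
*mahigu*: last vowel = /u/, a rounded vowel → -vu → *mahiguvu*.

paznugaa, mahiguvu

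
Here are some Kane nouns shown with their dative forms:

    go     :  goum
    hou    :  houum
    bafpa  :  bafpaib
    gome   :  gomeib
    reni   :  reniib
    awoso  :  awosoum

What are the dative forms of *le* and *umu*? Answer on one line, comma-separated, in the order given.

The suffix is conditioned by the last vowel: -um when the last vowel of the stem is a rounded vowel (*go*, *hou*, *awoso*); -ib when the last vowel of the stem is an unrounded vowel (*bafpa*, *gome*, *reni*).
The last vowel of *le* is /e/, which is an unrounded vowel, so the suffix is -ib, giving *leib*.
*umu*: last vowel = /u/, a rounded vowel → -um → *umuum*.

leib, umuum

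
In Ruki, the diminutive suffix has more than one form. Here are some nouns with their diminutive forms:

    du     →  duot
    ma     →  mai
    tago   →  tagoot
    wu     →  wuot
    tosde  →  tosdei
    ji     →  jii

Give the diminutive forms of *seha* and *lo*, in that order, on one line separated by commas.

sehai, loot

Looking at the last vowel of each stem: -ot when the last vowel of the stem is a rounded vowel (*du*, *tago*, *wu*); -i when the last vowel of the stem is an unrounded vowel (*ma*, *tosde*, *ji*).
*seha* — last vowel /a/ (an unrounded vowel) → -i → *sehai*.
Since the last vowel of *lo* is /o/ (a rounded vowel), it takes -ot, giving *loot*.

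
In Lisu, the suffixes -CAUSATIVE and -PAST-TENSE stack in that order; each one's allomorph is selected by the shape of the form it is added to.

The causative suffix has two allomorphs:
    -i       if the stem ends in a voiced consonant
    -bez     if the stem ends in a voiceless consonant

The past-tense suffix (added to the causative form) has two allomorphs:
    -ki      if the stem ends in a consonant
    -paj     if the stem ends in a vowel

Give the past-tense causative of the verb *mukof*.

*mukof* — final consonant /f/ (voiceless) → -bez → *mukofbez*.
The final sound of the causative form *mukofbez* is /z/, which is a consonant, so the past-tense suffix is -ki, giving *mukofbezki*.

mukofbezki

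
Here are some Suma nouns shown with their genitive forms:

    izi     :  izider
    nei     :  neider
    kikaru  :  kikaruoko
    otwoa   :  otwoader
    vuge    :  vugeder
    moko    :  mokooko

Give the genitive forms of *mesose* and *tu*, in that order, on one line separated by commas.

Looking at the last vowel of each stem: -oko when the last vowel of the stem is a rounded vowel (*kikaru*, *moko*); -der when the last vowel of the stem is an unrounded vowel (*izi*, *nei*, *otwoa*, *vuge*).
The last vowel of *mesose* is /e/, which is an unrounded vowel, so the suffix is -der, giving *mesoseder*.
*tu* — last vowel /u/ (a rounded vowel) → -oko → *tuoko*.

mesoseder, tuoko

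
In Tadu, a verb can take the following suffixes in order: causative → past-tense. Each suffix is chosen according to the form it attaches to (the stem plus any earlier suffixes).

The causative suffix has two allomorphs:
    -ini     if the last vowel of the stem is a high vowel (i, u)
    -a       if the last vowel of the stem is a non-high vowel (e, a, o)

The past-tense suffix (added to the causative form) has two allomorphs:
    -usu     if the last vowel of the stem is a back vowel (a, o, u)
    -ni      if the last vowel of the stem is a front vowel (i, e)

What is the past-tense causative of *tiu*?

The last vowel of *tiu* is /u/, which is a high vowel, so the causative suffix is -ini, giving *tiuini*.
The last vowel of the causative form *tiuini* is /i/, which is a front vowel, so the past-tense suffix is -ni, giving *tiuinini*.

tiuinini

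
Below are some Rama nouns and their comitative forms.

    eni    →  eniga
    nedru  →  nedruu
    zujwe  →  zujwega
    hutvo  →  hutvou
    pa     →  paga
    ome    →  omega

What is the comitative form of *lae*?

The alternation tracks the last vowel of the stem — -u when the last vowel of the stem is a rounded vowel (*nedru*, *hutvo*); -ga when the last vowel of the stem is an unrounded vowel (*eni*, *zujwe*, *pa*, *ome*).
The last vowel of *lae* is /e/, which is an unrounded vowel, so the suffix is -ga, giving *laega*.

laega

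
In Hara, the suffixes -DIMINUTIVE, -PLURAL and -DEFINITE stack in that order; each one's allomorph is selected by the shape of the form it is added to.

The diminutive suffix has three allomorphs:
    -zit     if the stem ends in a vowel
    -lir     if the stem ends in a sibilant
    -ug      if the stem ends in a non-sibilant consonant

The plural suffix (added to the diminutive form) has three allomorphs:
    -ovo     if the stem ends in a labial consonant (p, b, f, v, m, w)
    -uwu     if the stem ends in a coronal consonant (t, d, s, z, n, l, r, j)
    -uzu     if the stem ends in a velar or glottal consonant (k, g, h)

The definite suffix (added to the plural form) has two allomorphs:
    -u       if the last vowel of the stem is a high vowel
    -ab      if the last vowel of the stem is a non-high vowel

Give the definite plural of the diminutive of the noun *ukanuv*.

ukanuvuguzuu

The final sound of *ukanuv* is /v/, which is a non-sibilant consonant, so the diminutive suffix is -ug, giving *ukanuvug*.
The diminutive form *ukanuvug* — final consonant /g/ (velar/glottal) → -uzu → *ukanuvuguzu*.
The plural form *ukanuvuguzu* — last vowel /u/ (a high vowel) → -u → *ukanuvuguzuu*.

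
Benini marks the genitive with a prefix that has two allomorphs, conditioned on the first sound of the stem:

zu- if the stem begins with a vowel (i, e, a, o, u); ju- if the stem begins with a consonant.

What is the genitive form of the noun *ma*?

juma

*ma*: first sound = /m/, a consonant → ju- → *juma*.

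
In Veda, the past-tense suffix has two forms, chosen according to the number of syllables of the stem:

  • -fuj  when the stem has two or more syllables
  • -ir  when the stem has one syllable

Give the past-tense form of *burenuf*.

With 3 syllables, *burenuf* takes -fuj → *burenuffuj*.

burenuffuj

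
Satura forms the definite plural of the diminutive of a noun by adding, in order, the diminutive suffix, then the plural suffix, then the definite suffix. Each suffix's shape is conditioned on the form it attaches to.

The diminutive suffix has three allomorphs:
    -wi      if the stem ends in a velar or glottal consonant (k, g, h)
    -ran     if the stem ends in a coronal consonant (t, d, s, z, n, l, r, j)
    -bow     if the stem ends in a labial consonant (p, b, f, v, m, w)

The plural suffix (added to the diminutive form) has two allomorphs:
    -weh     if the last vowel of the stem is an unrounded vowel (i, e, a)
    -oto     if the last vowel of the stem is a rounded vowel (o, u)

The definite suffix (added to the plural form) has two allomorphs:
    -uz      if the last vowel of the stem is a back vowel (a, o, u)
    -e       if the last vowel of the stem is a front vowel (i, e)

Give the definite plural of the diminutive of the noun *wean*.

*wean*: final consonant = /n/, coronal → -ran → *weanran*.
Since the last vowel of the diminutive form *weanran* is /a/ (an unrounded vowel), it takes -weh, giving *weanranweh*.
The plural form *weanranweh* — last vowel /e/ (a front vowel) → -e → *weanranwehe*.

weanranwehe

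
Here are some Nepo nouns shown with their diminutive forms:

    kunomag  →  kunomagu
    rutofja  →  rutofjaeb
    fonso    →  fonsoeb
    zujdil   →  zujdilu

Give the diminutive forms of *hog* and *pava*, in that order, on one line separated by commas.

hogu, pavaeb

The alternation tracks the final sound of the stem — -u when the stem ends in a consonant (*kunomag*, *zujdil*); -eb when the stem ends in a vowel (*rutofja*, *fonso*).
*hog* — final sound /g/ (a consonant) → -u → *hogu*.
Since the final sound of *pava* is /a/ (a vowel), it takes -eb, giving *pavaeb*.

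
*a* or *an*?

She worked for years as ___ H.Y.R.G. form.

an

The indefinite article is chosen by the initial *sound* of the following word, not its spelling.
The initialism *H.Y.R.G.* is read letter by letter; the first letter, H, is pronounced /eɪtʃ/, which begins with a vowel sound.
So the article is *an*: She worked for years as an H.Y.R.G. form.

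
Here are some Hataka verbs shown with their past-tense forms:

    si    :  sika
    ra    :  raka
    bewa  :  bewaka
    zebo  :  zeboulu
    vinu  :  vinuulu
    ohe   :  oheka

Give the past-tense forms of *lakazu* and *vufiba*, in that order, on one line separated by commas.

Looking at the last vowel of each stem: -ulu when the last vowel of the stem is a rounded vowel (*zebo*, *vinu*); -ka when the last vowel of the stem is an unrounded vowel (*si*, *ra*, *bewa*, *ohe*).
Since the last vowel of *lakazu* is /u/ (a rounded vowel), it takes -ulu, giving *lakazuulu*.
*vufiba* — last vowel /a/ (an unrounded vowel) → -ka → *vufibaka*.

lakazuulu, vufibaka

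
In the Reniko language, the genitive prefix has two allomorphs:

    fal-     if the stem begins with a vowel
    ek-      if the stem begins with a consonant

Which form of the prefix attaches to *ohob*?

*ohob* — first sound /o/ (a vowel) → fal-.

fal-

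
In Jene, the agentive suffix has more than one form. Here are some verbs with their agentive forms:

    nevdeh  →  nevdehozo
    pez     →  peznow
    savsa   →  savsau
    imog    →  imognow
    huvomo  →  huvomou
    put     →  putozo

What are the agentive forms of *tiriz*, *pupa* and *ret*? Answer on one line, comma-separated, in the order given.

The suffix is conditioned by the final sound: -ozo when the stem ends in a voiceless consonant (*nevdeh*, *put*); -now when the stem ends in a voiced consonant (*pez*, *imog*); -u when the stem ends in a vowel (*savsa*, *huvomo*).
*tiriz*: final sound = /z/, a voiced consonant → -now → *tiriznow*.
*pupa*: final sound = /a/, a vowel → -u → *pupau*.
*ret* — final sound /t/ (a voiceless consonant) → -ozo → *retozo*.

tiriznow, pupau, retozo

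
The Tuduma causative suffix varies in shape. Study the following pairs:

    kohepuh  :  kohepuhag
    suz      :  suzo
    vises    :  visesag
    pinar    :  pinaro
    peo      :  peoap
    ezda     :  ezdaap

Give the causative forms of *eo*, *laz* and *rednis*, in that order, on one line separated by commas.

The alternation tracks the final sound of the stem — -ag when the stem ends in a voiceless consonant (*kohepuh*, *vises*); -o when the stem ends in a voiced consonant (*suz*, *pinar*); -ap when the stem ends in a vowel (*peo*, *ezda*).
*eo*: final sound = /o/, a vowel → -ap → *eoap*.
*laz* — final sound /z/ (a voiced consonant) → -o → *lazo*.
Since the final sound of *rednis* is /s/ (a voiceless consonant), it takes -ag, giving *rednisag*.

eoap, lazo, rednisag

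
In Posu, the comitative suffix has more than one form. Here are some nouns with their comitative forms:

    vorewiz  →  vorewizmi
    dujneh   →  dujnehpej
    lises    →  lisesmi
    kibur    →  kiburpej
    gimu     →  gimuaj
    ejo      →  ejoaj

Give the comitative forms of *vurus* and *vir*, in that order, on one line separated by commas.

vurusmi, virpej

Looking at the final sound of each stem: -mi when the stem ends in a sibilant (*vorewiz*, *lises*); -pej when the stem ends in a non-sibilant consonant (*dujneh*, *kibur*); -aj when the stem ends in a vowel (*gimu*, *ejo*).
Since the final sound of *vurus* is /s/ (a sibilant), it takes -mi, giving *vurusmi*.
*vir*: final sound = /r/, a non-sibilant consonant → -pej → *virpej*.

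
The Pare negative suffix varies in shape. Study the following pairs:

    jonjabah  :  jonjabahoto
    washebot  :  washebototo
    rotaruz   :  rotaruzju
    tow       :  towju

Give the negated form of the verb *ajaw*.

ajawju

The alternation tracks the final consonant of the stem — -oto when the stem ends in a voiceless consonant (*jonjabah*, *washebot*); -ju when the stem ends in a voiced consonant (*rotaruz*, *tow*).
*ajaw* — final consonant /w/ (voiced) → -ju → *ajawju*.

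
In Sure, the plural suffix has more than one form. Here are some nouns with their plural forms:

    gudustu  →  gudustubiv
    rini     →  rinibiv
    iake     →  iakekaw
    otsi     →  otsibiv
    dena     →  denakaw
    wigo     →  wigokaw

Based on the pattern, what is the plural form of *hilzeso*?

The pattern is height harmony: -biv when the last vowel of the stem is a high vowel (*gudustu*, *rini*, *otsi*); -kaw when the last vowel of the stem is a non-high vowel (*iake*, *dena*, *wigo*).
Since the last vowel of *hilzeso* is /o/ (a non-high vowel), it takes -kaw, giving *hilzesokaw*.

hilzesokaw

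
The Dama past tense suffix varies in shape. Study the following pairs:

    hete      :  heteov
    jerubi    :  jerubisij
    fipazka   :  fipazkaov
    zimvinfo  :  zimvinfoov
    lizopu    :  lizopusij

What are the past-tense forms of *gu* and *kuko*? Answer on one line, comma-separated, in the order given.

The suffix is conditioned by the last vowel: -sij when the last vowel of the stem is a high vowel (*jerubi*, *lizopu*); -ov when the last vowel of the stem is a non-high vowel (*hete*, *fipazka*, *zimvinfo*).
*gu* — last vowel /u/ (a high vowel) → -sij → *gusij*.
*kuko* — last vowel /o/ (a non-high vowel) → -ov → *kukoov*.

gusij, kukoov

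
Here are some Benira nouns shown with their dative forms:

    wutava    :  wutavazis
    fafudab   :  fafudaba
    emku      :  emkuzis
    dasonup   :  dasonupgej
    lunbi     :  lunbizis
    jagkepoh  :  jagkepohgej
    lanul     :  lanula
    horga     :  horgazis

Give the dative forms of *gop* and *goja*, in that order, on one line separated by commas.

gopgej, gojazis

The pattern is voicing of the final sound: -gej when the stem ends in a voiceless consonant (*dasonup*, *jagkepoh*); -a when the stem ends in a voiced consonant (*fafudab*, *lanul*); -zis when the stem ends in a vowel (*wutava*, *emku*, *lunbi*, *horga*).
Since the final sound of *gop* is /p/ (a voiceless consonant), it takes -gej, giving *gopgej*.
*goja* — final sound /a/ (a vowel) → -zis → *gojazis*.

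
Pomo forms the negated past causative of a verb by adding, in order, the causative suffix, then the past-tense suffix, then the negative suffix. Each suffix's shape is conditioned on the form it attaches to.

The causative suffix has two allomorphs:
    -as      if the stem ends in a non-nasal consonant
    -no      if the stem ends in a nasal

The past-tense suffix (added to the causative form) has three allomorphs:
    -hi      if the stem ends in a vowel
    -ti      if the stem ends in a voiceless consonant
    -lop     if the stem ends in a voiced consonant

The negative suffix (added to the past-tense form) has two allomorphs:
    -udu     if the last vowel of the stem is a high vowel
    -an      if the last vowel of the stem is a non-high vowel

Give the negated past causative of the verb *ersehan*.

ersehannohiudu

The final consonant of *ersehan* is /n/, which is a nasal, so the causative suffix is -no, giving *ersehanno*.
The final sound of the causative form *ersehanno* is /o/, which is a vowel, so the past-tense suffix is -hi, giving *ersehannohi*.
The past-tense form *ersehannohi*: last vowel = /i/, a high vowel → -udu → *ersehannohiudu*.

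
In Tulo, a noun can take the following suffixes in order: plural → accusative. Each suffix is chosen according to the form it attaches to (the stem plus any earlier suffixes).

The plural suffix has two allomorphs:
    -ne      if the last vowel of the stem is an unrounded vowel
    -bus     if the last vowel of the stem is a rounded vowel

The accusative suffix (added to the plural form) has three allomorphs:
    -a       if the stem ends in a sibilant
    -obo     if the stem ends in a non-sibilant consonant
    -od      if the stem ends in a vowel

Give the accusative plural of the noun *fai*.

Since the last vowel of *fai* is /i/ (an unrounded vowel), it takes -ne, giving *faine*.
The final sound of the plural form *faine* is /e/, which is a vowel, so the accusative suffix is -od, giving *faineod*.

faineod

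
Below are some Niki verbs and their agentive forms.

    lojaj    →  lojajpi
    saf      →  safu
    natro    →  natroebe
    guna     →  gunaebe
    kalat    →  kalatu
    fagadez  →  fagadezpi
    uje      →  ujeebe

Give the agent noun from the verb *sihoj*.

sihojpi

The suffix is conditioned by the final sound: -u when the stem ends in a voiceless consonant (*saf*, *kalat*); -pi when the stem ends in a voiced consonant (*lojaj*, *fagadez*); -ebe when the stem ends in a vowel (*natro*, *guna*, *uje*).
*sihoj* — final sound /j/ (a voiced consonant) → -pi → *sihojpi*.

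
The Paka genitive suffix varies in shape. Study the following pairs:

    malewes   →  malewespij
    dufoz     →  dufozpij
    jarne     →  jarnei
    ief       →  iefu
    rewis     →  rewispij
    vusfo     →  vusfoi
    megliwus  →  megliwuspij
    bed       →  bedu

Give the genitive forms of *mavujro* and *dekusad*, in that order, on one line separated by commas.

mavujroi, dekusadu

The alternation tracks the final sound of the stem — -pij when the stem ends in a sibilant (*malewes*, *dufoz*, *rewis*, *megliwus*); -u when the stem ends in a non-sibilant consonant (*ief*, *bed*); -i when the stem ends in a vowel (*jarne*, *vusfo*).
Since the final sound of *mavujro* is /o/ (a vowel), it takes -i, giving *mavujroi*.
*dekusad* — final sound /d/ (a non-sibilant consonant) → -u → *dekusadu*.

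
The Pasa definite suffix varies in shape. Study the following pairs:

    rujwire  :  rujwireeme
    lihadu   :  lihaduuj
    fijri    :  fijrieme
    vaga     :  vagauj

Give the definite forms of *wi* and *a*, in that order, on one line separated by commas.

wieme, auj

The pattern is front/back vowel harmony: -eme when the last vowel of the stem is a front vowel (*rujwire*, *fijri*); -uj when the last vowel of the stem is a back vowel (*lihadu*, *vaga*).
Since the last vowel of *wi* is /i/ (a front vowel), it takes -eme, giving *wieme*.
*a*: last vowel = /a/, a back vowel → -uj → *auj*.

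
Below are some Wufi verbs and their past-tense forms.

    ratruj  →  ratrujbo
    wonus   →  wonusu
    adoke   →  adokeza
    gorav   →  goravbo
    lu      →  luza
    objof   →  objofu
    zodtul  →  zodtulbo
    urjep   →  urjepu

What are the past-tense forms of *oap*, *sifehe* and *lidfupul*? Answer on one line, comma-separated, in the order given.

oapu, sifeheza, lidfupulbo

Looking at the final sound of each stem: -u when the stem ends in a voiceless consonant (*wonus*, *objof*, *urjep*); -bo when the stem ends in a voiced consonant (*ratruj*, *gorav*, *zodtul*); -za when the stem ends in a vowel (*adoke*, *lu*).
Since the final sound of *oap* is /p/ (a voiceless consonant), it takes -u, giving *oapu*.
Since the final sound of *sifehe* is /e/ (a vowel), it takes -za, giving *sifeheza*.
Since the final sound of *lidfupul* is /l/ (a voiced consonant), it takes -bo, giving *lidfupulbo*.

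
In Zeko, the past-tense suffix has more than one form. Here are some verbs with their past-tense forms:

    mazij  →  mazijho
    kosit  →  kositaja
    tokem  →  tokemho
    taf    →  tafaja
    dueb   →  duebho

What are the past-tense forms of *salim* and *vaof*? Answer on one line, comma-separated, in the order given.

salimho, vaofaja

The pattern is voicing of the final consonant: -aja when the stem ends in a voiceless consonant (*kosit*, *taf*); -ho when the stem ends in a voiced consonant (*mazij*, *tokem*, *dueb*).
*salim* — final consonant /m/ (voiced) → -ho → *salimho*.
*vaof*: final consonant = /f/, voiceless → -aja → *vaofaja*.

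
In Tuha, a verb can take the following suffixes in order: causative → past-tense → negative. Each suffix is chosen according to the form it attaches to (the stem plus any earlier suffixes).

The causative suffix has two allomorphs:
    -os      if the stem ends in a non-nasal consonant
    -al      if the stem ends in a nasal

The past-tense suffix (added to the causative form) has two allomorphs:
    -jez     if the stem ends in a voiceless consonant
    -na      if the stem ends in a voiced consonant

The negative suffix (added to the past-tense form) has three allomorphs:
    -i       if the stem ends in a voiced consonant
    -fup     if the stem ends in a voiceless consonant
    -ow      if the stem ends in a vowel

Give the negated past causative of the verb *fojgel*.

fojgelosjezi

*fojgel* — final consonant /l/ (non-nasal) → -os → *fojgelos*.
The causative form *fojgelos* — final consonant /s/ (voiceless) → -jez → *fojgelosjez*.
The past-tense form *fojgelosjez*: final sound = /z/, a voiced consonant → -i → *fojgelosjezi*.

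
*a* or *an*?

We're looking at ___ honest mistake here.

The indefinite article is chosen by the initial *sound* of the following word, not its spelling.
*honest* begins with the sound /ɒ/ (silent h) — a vowel sound.
So the article is *an*: We're looking at an honest mistake here.

an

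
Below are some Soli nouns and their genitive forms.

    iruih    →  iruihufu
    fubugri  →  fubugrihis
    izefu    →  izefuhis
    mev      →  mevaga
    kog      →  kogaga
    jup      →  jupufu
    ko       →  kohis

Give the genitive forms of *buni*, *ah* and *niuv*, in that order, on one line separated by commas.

The suffix is conditioned by the final sound: -ufu when the stem ends in a voiceless consonant (*iruih*, *jup*); -aga when the stem ends in a voiced consonant (*mev*, *kog*); -his when the stem ends in a vowel (*fubugri*, *izefu*, *ko*).
Since the final sound of *buni* is /i/ (a vowel), it takes -his, giving *bunihis*.
*ah* — final sound /h/ (a voiceless consonant) → -ufu → *ahufu*.
Since the final sound of *niuv* is /v/ (a voiced consonant), it takes -aga, giving *niuvaga*.

bunihis, ahufu, niuvaga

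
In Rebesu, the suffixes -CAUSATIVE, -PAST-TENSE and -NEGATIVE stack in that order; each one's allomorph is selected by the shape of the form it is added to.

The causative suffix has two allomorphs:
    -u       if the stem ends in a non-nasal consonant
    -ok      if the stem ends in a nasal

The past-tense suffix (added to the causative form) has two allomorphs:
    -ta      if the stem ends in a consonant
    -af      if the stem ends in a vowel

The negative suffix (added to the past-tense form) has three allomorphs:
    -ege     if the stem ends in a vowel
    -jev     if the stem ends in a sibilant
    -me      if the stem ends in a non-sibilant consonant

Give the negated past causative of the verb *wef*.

*wef*: final consonant = /f/, non-nasal → -u → *wefu*.
Since the final sound of the causative form *wefu* is /u/ (a vowel), it takes -af, giving *wefuaf*.
The past-tense form *wefuaf*: final sound = /f/, a non-sibilant consonant → -me → *wefuafme*.

wefuafme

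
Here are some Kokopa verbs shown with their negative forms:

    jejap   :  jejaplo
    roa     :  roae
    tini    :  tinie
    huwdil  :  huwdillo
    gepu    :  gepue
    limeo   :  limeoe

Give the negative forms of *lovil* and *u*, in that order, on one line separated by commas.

lovillo, ue

Looking at the final sound of each stem: -lo when the stem ends in a consonant (*jejap*, *huwdil*); -e when the stem ends in a vowel (*roa*, *tini*, *gepu*, *limeo*).
The final sound of *lovil* is /l/, which is a consonant, so the suffix is -lo, giving *lovillo*.
The final sound of *u* is /u/, which is a vowel, so the suffix is -e, giving *ue*.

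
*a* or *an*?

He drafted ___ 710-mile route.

The indefinite article is chosen by the initial *sound* of the following word, not its spelling.
The number *710* is spoken "seven hundred …", beginning with /ˈsɛvən/ — a consonant sound.
So the article is *a*: He drafted a 710-mile route.

a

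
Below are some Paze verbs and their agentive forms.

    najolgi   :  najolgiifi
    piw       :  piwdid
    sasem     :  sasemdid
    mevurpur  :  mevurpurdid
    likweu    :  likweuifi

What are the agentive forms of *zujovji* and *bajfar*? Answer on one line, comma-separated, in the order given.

The pattern is consonant vs. vowel: -did when the stem ends in a consonant (*piw*, *sasem*, *mevurpur*); -ifi when the stem ends in a vowel (*najolgi*, *likweu*).
The final sound of *zujovji* is /i/, which is a vowel, so the suffix is -ifi, giving *zujovjiifi*.
*bajfar*: final sound = /r/, a consonant → -did → *bajfardid*.

zujovjiifi, bajfardid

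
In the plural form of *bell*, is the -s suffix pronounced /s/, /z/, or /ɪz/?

/z/

The stem *bell* ends in a voiced non-sibilant sound.
The plural suffix surfaces as /ɪz/ after sibilants, /s/ after other voiceless consonants, and /z/ after other voiced sounds.
So the plural -s on *bell* is pronounced /z/.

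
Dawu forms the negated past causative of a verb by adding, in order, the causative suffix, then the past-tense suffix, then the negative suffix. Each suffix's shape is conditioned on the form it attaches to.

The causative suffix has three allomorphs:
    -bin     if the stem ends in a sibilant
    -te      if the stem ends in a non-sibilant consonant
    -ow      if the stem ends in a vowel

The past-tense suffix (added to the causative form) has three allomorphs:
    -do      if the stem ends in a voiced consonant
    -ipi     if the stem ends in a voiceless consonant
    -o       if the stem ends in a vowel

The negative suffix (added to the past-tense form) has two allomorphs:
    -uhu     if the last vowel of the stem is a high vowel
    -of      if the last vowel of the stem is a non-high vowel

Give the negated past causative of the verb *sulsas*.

*sulsas* — final sound /s/ (a sibilant) → -bin → *sulsasbin*.
The causative form *sulsasbin*: final sound = /n/, a voiced consonant → -do → *sulsasbindo*.
Since the last vowel of the past-tense form *sulsasbindo* is /o/ (a non-high vowel), it takes -of, giving *sulsasbindoof*.

sulsasbindoof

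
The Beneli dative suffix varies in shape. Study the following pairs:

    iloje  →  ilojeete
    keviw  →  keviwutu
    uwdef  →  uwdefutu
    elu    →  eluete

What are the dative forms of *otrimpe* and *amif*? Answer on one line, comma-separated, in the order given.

otrimpeete, amifutu

The alternation tracks the final sound of the stem — -utu when the stem ends in a consonant (*keviw*, *uwdef*); -ete when the stem ends in a vowel (*iloje*, *elu*).
*otrimpe*: final sound = /e/, a vowel → -ete → *otrimpeete*.
The final sound of *amif* is /f/, which is a consonant, so the suffix is -utu, giving *amifutu*.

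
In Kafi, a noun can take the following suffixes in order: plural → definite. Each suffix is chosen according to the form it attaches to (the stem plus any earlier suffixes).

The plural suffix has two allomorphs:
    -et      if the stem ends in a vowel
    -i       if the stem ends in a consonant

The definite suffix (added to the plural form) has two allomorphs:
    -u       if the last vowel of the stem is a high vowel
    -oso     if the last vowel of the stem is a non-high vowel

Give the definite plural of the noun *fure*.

Since the final sound of *fure* is /e/ (a vowel), it takes -et, giving *fureet*.
The last vowel of the plural form *fureet* is /e/, which is a non-high vowel, so the definite suffix is -oso, giving *fureetoso*.

fureetoso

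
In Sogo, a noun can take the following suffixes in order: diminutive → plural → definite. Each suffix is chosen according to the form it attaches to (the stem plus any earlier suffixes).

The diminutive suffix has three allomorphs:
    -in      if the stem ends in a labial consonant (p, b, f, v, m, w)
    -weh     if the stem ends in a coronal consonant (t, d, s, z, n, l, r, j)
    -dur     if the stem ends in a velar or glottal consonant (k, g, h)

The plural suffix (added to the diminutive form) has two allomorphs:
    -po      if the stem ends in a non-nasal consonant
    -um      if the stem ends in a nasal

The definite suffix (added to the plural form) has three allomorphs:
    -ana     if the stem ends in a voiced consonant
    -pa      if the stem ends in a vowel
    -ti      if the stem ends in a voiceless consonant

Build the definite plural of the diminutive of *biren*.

*biren*: final consonant = /n/, coronal → -weh → *birenweh*.
The diminutive form *birenweh* — final consonant /h/ (non-nasal) → -po → *birenwehpo*.
Since the final sound of the plural form *birenwehpo* is /o/ (a vowel), it takes -pa, giving *birenwehpopa*.

birenwehpopa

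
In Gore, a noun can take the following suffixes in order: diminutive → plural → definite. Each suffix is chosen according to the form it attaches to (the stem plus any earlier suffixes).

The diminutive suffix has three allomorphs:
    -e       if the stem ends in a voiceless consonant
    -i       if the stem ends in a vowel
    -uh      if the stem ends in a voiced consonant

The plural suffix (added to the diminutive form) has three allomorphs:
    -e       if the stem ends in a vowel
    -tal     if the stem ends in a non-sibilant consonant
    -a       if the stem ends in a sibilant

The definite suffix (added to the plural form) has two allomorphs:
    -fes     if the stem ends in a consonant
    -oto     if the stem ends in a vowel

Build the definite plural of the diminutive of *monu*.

monuieoto

*monu* — final sound /u/ (a vowel) → -i → *monui*.
Since the final sound of the diminutive form *monui* is /i/ (a vowel), it takes -e, giving *monuie*.
The plural form *monuie*: final sound = /e/, a vowel → -oto → *monuieoto*.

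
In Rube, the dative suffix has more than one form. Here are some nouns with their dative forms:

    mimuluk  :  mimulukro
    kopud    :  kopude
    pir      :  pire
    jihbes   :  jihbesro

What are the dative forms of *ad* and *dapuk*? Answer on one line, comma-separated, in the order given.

ade, dapukro

Looking at the final consonant of each stem: -ro when the stem ends in a voiceless consonant (*mimuluk*, *jihbes*); -e when the stem ends in a voiced consonant (*kopud*, *pir*).
The final consonant of *ad* is /d/, which is voiced, so the suffix is -e, giving *ade*.
The final consonant of *dapuk* is /k/, which is voiceless, so the suffix is -ro, giving *dapukro*.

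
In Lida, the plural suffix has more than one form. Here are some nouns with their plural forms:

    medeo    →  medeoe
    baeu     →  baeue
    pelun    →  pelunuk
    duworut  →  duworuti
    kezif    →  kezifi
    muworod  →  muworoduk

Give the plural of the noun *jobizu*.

jobizue

The alternation tracks the final sound of the stem — -i when the stem ends in a voiceless consonant (*duworut*, *kezif*); -uk when the stem ends in a voiced consonant (*pelun*, *muworod*); -e when the stem ends in a vowel (*medeo*, *baeu*).
Since the final sound of *jobizu* is /u/ (a vowel), it takes -e, giving *jobizue*.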